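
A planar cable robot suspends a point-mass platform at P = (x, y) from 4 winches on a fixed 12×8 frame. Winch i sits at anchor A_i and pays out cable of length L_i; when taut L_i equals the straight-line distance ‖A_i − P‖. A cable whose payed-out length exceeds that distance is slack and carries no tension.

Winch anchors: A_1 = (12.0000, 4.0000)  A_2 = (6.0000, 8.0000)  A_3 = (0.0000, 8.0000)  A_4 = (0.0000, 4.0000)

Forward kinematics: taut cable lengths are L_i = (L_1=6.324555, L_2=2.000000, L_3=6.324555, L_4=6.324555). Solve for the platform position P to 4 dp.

circle eqns → linear via eq_j − eq_1; set k_j = A_j·A_j − L_j²
k_1 = 144.0000+16.0000−40.0000 = 120.0000
12.0000·x − 8.0000·y = k_1−k_2 = 24.0000
24.0000·x − 8.0000·y = k_1−k_3 = 96.0000
24.0000·x + 0.0000·y = k_1−k_4 = 144.0000
solve first two rows → x=6.0000, y=6.0000
check cable 4: ‖A_4−P‖² = 40.0000 ≈ L_4² = 40.0000 ✓

(6.0000, 6.0000)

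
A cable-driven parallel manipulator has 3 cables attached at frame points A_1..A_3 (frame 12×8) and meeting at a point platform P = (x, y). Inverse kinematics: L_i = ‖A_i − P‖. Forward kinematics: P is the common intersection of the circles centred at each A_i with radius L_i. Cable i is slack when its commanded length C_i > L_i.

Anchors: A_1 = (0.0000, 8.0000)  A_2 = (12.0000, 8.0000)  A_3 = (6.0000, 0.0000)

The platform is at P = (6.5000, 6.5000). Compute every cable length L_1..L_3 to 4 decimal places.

(6.6708, 5.7009, 6.5192)

cable 1: Δx=-6.5000, Δy=1.5000; L_1 = √(Δx²+Δy²) = 6.6708
cable 2: Δx=5.5000, Δy=1.5000; L_2 = √(Δx²+Δy²) = 5.7009
cable 3: Δx=-0.5000, Δy=-6.5000; L_3 = √(Δx²+Δy²) = 6.5192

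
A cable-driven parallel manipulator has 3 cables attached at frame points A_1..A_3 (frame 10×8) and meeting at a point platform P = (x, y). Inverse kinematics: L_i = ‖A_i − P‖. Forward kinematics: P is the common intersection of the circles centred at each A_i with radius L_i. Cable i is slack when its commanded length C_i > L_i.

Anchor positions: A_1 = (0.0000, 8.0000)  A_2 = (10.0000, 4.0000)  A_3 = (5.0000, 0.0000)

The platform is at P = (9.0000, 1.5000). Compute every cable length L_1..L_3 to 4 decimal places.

cable 1: Δx=-9.0000, Δy=6.5000; L_1 = √(Δx²+Δy²) = 11.1018
cable 2: Δx=1.0000, Δy=2.5000; L_2 = √(Δx²+Δy²) = 2.6926
cable 3: Δx=-4.0000, Δy=-1.5000; L_3 = √(Δx²+Δy²) = 4.2720

(11.1018, 2.6926, 4.2720)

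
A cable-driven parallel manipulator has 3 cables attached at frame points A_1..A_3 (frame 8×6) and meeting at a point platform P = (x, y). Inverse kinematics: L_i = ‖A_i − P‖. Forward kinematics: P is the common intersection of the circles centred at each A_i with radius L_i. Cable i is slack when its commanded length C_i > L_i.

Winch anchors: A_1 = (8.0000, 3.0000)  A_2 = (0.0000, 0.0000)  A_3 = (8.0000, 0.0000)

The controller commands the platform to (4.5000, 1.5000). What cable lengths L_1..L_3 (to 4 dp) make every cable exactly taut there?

(3.8079, 4.7434, 3.8079)

cable 1: Δx=3.5000, Δy=1.5000; L_1 = √(Δx²+Δy²) = 3.8079
cable 2: Δx=-4.5000, Δy=-1.5000; L_2 = √(Δx²+Δy²) = 4.7434
cable 3: Δx=3.5000, Δy=-1.5000; L_3 = √(Δx²+Δy²) = 3.8079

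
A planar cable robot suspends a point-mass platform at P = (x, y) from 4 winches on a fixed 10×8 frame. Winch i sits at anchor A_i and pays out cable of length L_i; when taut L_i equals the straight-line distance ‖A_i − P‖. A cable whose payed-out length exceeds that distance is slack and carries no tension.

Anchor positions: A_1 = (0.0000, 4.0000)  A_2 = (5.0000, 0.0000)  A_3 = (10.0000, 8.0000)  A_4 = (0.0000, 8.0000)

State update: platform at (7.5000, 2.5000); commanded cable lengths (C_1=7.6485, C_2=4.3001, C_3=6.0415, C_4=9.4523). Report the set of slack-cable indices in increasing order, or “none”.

2, 4

i=1: geometric 7.6485 vs commanded 7.6485 ⇒ taut
i=2: geometric 3.5355 vs commanded 4.3001 ⇒ slack
i=3: geometric 6.0415 vs commanded 6.0415 ⇒ taut
i=4: geometric 9.3005 vs commanded 9.4523 ⇒ slack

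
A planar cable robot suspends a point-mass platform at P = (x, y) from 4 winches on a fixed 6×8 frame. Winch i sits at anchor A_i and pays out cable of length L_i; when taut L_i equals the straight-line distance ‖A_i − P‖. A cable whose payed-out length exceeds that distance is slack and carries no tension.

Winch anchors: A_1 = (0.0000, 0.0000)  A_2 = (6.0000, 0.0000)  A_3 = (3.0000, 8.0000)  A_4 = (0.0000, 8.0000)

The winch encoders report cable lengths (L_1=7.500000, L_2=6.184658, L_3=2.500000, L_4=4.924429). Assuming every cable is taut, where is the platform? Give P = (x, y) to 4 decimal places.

(4.5000, 6.0000)

circle eqns → linear via eq_j − eq_1; set c_j = A_j·A_j − L_j²
c_1 = 0.0000+0.0000−56.2500 = -56.2500
-12.0000·x + 0.0000·y = c_1−c_2 = -54.0000
-6.0000·x − 16.0000·y = c_1−c_3 = -123.0000
0.0000·x − 16.0000·y = c_1−c_4 = -96.0000
solve first two rows → x=4.5000, y=6.0000
check cable 4: ‖A_4−P‖² = 24.2500 ≈ L_4² = 24.2500 ✓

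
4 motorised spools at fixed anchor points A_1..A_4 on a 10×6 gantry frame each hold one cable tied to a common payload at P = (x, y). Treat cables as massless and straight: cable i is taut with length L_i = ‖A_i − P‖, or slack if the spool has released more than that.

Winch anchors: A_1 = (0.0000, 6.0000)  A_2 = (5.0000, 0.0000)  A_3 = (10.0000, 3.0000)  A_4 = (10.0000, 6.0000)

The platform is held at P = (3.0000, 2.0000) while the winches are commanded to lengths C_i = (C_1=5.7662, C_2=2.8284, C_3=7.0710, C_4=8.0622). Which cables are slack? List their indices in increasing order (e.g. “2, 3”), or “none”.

i=1: geometric 5.0000 vs commanded 5.7662 ⇒ slack
i=2: geometric 2.8284 vs commanded 2.8284 ⇒ taut
i=3: geometric 7.0711 vs commanded 7.0710 ⇒ taut
i=4: geometric 8.0623 vs commanded 8.0622 ⇒ taut

1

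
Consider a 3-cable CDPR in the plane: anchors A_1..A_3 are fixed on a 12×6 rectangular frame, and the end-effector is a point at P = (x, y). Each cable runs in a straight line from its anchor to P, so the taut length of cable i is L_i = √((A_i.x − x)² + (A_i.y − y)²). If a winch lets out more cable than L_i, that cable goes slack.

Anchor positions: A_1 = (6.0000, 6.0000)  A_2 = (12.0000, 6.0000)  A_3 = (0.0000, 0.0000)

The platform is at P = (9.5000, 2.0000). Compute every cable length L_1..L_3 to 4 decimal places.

L_1 = √((6.0000−9.5000)² + (6.0000−2.0000)²) = 5.3151
L_2 = √((12.0000−9.5000)² + (6.0000−2.0000)²) = 4.7170
L_3 = √((0.0000−9.5000)² + (0.0000−2.0000)²) = 9.7082

(5.3151, 4.7170, 9.7082)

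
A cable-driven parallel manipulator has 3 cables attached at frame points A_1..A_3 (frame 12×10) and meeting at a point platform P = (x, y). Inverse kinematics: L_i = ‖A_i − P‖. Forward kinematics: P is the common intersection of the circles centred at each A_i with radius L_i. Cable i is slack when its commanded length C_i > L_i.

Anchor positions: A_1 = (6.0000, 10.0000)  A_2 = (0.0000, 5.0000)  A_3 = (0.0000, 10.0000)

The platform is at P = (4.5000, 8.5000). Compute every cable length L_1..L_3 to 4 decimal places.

(2.1213, 5.7009, 4.7434)

L_1: Δ = A_1−P = (1.5000, 1.5000) → ‖Δ‖ = √4.5000 = 2.1213
L_2: Δ = A_2−P = (-4.5000, -3.5000) → ‖Δ‖ = √32.5000 = 5.7009
L_3: Δ = A_3−P = (-4.5000, 1.5000) → ‖Δ‖ = √22.5000 = 4.7434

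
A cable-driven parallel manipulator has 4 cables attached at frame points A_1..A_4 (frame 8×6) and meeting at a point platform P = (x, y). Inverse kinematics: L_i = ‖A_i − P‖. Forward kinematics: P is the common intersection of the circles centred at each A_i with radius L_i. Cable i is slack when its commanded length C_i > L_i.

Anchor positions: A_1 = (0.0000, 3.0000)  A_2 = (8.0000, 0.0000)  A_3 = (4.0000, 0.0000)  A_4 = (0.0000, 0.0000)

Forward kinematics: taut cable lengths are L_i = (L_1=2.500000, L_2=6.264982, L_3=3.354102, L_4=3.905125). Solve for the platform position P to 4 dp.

(2.5000, 3.0000)

expand ‖A_i−P‖²=L_i² and subtract eq 1 (q_i ≔ ‖A_i‖²−L_i²)
q_1 = 0.0000+9.0000−6.2500 = 2.7500
eq1−eq2 → [-16.0000  6.0000]·P = -22.0000
eq1−eq3 → [-8.0000  6.0000]·P = -2.0000
eq1−eq4 → [0.0000  6.0000]·P = 18.0000
2×2 solve → P = (2.5000, 3.0000)
check cable 4: ‖A_4−P‖² = 15.2500 ≈ L_4² = 15.2500 ✓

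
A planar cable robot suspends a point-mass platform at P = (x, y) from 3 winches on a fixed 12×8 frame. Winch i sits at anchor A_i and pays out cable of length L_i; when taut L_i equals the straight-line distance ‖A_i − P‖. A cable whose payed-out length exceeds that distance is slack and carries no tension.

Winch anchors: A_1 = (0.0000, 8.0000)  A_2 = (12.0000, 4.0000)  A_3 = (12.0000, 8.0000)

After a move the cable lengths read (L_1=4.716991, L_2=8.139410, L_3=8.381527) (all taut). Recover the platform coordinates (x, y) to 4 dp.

(4.0000, 5.5000)

expand ‖A_i−P‖²=L_i² and subtract eq 1 (q_i ≔ ‖A_i‖²−L_i²)
q_1 = 0.0000+64.0000−22.2500 = 41.7500
eq1−eq2 → [-24.0000  8.0000]·P = -52.0000
eq1−eq3 → [-24.0000  0.0000]·P = -96.0000
2×2 solve → P = (4.0000, 5.5000)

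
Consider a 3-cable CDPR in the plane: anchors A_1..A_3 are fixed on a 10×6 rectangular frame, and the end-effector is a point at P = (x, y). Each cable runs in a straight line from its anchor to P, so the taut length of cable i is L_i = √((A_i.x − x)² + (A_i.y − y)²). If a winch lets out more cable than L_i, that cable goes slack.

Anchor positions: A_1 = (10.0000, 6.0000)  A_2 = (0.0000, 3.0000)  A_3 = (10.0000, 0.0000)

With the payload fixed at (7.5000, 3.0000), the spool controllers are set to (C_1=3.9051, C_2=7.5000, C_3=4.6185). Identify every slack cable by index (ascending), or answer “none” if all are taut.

3

cable 1: √((2.5000)²+(3.0000)²)=3.9051, C_1=3.9051: taut
cable 2: √((-7.5000)²+(0.0000)²)=7.5000, C_2=7.5000: taut
cable 3: √((2.5000)²+(-3.0000)²)=3.9051, C_3=4.6185: slack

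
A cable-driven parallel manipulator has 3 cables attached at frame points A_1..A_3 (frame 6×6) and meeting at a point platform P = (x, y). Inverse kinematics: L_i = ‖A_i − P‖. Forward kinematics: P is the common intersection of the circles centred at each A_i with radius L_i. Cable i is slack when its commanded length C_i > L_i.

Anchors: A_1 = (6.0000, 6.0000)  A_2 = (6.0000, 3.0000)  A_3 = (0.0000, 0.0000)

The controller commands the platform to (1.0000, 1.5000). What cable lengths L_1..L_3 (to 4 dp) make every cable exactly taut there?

L_1: Δ = A_1−P = (5.0000, 4.5000) → ‖Δ‖ = √45.2500 = 6.7268
L_2: Δ = A_2−P = (5.0000, 1.5000) → ‖Δ‖ = √27.2500 = 5.2202
L_3: Δ = A_3−P = (-1.0000, -1.5000) → ‖Δ‖ = √3.2500 = 1.8028

(6.7268, 5.2202, 1.8028)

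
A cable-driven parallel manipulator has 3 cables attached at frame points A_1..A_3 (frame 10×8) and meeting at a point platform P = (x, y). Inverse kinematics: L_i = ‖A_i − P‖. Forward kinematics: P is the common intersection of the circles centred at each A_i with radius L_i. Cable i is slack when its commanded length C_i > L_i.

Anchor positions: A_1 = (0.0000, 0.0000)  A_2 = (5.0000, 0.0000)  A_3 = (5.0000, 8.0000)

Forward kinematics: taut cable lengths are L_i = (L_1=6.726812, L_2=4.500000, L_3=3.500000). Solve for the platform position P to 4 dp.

each cable: (A_i−P)·(A_i−P) = L_i²; let q_i = ‖A_i‖²−L_i²
q_1 = 0.0000+0.0000−45.2500 = -45.2500
row 1: -10.0000x + 0.0000y = -50.0000  (q_2=4.7500)
row 2: -10.0000x − 16.0000y = -122.0000  (q_3=76.7500)
Cramer on rows 1–2 → x = 5.0000, y = 4.5000

(5.0000, 4.5000)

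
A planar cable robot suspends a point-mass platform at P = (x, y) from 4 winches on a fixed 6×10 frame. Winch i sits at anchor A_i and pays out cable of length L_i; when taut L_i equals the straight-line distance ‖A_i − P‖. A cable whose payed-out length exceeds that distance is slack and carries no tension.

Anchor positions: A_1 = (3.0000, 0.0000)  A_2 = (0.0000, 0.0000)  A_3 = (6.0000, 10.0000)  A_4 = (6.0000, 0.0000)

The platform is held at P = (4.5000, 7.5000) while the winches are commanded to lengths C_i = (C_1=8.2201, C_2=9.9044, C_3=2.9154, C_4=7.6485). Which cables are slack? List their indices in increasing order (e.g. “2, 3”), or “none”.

cable 1: L_1 = ‖A_1−P‖ = 7.6485;  C_1 = 8.2201 → slack
cable 2: L_2 = ‖A_2−P‖ = 8.7464;  C_2 = 9.9044 → slack
cable 3: L_3 = ‖A_3−P‖ = 2.9155;  C_3 = 2.9154 → taut
cable 4: L_4 = ‖A_4−P‖ = 7.6485;  C_4 = 7.6485 → taut

1, 2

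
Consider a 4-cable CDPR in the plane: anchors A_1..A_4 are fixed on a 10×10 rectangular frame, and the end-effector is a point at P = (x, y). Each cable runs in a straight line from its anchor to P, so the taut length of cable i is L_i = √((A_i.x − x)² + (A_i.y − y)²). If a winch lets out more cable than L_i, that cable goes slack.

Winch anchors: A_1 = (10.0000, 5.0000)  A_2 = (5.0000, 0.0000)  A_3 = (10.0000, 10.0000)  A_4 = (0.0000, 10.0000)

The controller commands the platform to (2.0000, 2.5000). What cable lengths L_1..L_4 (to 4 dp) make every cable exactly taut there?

(8.3815, 3.9051, 10.9659, 7.7621)

L_1 = √((10.0000−2.0000)² + (5.0000−2.5000)²) = 8.3815
L_2 = √((5.0000−2.0000)² + (0.0000−2.5000)²) = 3.9051
L_3 = √((10.0000−2.0000)² + (10.0000−2.5000)²) = 10.9659
L_4 = √((0.0000−2.0000)² + (10.0000−2.5000)²) = 7.7621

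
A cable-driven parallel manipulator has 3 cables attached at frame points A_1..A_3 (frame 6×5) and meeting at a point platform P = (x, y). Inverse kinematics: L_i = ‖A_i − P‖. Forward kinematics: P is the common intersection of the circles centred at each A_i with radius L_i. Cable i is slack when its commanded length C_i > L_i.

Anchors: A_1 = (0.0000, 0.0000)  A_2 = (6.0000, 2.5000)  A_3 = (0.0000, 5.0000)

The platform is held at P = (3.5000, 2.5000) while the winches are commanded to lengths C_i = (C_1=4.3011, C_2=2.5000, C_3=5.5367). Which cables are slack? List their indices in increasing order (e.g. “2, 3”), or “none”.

cable 1: √((-3.5000)²+(-2.5000)²)=4.3012, C_1=4.3011: taut
cable 2: √((2.5000)²+(0.0000)²)=2.5000, C_2=2.5000: taut
cable 3: √((-3.5000)²+(2.5000)²)=4.3012, C_3=5.5367: slack

3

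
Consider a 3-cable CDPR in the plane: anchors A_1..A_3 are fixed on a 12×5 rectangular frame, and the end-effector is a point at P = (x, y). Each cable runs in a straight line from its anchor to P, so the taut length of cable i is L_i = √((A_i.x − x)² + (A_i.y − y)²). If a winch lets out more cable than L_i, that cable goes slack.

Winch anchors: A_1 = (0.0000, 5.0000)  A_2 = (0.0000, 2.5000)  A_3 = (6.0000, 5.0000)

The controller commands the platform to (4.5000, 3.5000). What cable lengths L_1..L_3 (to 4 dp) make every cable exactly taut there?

(4.7434, 4.6098, 2.1213)

L_1 = √((0.0000−4.5000)² + (5.0000−3.5000)²) = 4.7434
L_2 = √((0.0000−4.5000)² + (2.5000−3.5000)²) = 4.6098
L_3 = √((6.0000−4.5000)² + (5.0000−3.5000)²) = 2.1213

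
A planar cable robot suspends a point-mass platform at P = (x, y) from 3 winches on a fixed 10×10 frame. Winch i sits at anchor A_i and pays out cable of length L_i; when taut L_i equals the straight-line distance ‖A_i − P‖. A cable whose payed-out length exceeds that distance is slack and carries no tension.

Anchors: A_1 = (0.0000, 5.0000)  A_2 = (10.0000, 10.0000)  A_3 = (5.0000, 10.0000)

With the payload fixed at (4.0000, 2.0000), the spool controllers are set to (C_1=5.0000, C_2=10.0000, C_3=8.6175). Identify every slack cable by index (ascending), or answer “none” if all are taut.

i=1: geometric 5.0000 vs commanded 5.0000 ⇒ taut
i=2: geometric 10.0000 vs commanded 10.0000 ⇒ taut
i=3: geometric 8.0623 vs commanded 8.6175 ⇒ slack

3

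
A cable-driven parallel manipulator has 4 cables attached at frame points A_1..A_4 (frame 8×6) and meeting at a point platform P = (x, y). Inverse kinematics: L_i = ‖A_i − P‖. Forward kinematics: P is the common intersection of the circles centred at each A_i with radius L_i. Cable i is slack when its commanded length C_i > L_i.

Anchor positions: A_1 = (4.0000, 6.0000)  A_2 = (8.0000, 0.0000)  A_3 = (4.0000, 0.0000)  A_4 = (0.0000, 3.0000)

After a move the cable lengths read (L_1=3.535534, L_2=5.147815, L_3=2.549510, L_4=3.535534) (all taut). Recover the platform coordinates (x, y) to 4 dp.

(3.5000, 2.5000)

expand ‖A_i−P‖²=L_i² and subtract eq 1 (k_i ≔ ‖A_i‖²−L_i²)
k_1 = 16.0000+36.0000−12.5000 = 39.5000
eq1−eq2 → [-8.0000  12.0000]·P = 2.0000
eq1−eq3 → [0.0000  12.0000]·P = 30.0000
eq1−eq4 → [8.0000  6.0000]·P = 43.0000
2×2 solve → P = (3.5000, 2.5000)
check cable 4: ‖A_4−P‖² = 12.5000 ≈ L_4² = 12.5000 ✓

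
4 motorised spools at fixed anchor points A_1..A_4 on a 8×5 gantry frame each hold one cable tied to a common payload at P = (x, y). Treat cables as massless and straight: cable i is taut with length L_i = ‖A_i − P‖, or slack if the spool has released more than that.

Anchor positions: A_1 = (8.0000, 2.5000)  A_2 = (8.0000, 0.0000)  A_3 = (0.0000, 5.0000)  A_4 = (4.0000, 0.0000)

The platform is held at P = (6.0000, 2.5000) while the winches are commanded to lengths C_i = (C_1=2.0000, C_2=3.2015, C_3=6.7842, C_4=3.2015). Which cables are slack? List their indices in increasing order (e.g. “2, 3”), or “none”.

cable 1: L_1 = ‖A_1−P‖ = 2.0000;  C_1 = 2.0000 → taut
cable 2: L_2 = ‖A_2−P‖ = 3.2016;  C_2 = 3.2015 → taut
cable 3: L_3 = ‖A_3−P‖ = 6.5000;  C_3 = 6.7842 → slack
cable 4: L_4 = ‖A_4−P‖ = 3.2016;  C_4 = 3.2015 → taut

3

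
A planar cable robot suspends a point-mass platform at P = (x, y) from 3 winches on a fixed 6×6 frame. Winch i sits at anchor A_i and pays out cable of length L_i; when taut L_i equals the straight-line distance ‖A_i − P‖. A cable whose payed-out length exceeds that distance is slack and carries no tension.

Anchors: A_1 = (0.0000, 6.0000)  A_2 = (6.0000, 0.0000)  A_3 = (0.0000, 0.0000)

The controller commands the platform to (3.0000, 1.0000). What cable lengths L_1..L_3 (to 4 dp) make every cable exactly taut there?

(5.8310, 3.1623, 3.1623)

L_1: Δ = A_1−P = (-3.0000, 5.0000) → ‖Δ‖ = √34.0000 = 5.8310
L_2: Δ = A_2−P = (3.0000, -1.0000) → ‖Δ‖ = √10.0000 = 3.1623
L_3: Δ = A_3−P = (-3.0000, -1.0000) → ‖Δ‖ = √10.0000 = 3.1623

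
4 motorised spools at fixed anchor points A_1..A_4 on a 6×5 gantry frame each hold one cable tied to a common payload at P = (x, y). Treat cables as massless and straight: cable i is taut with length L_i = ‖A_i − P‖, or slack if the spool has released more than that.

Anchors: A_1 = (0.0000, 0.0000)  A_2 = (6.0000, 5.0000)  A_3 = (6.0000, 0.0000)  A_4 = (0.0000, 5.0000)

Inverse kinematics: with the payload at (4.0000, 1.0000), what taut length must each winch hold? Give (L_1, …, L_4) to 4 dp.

(4.1231, 4.4721, 2.2361, 5.6569)

L_1: Δ = A_1−P = (-4.0000, -1.0000) → ‖Δ‖ = √17.0000 = 4.1231
L_2: Δ = A_2−P = (2.0000, 4.0000) → ‖Δ‖ = √20.0000 = 4.4721
L_3: Δ = A_3−P = (2.0000, -1.0000) → ‖Δ‖ = √5.0000 = 2.2361
L_4: Δ = A_4−P = (-4.0000, 4.0000) → ‖Δ‖ = √32.0000 = 5.6569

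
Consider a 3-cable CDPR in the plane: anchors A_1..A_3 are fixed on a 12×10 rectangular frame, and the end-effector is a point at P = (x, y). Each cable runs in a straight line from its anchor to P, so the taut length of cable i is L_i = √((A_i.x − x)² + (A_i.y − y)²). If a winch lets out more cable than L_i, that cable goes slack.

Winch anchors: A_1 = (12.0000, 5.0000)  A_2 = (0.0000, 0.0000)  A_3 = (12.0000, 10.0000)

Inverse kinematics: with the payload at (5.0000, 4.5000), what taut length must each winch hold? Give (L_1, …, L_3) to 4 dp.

cable 1: Δx=7.0000, Δy=0.5000; L_1 = √(Δx²+Δy²) = 7.0178
cable 2: Δx=-5.0000, Δy=-4.5000; L_2 = √(Δx²+Δy²) = 6.7268
cable 3: Δx=7.0000, Δy=5.5000; L_3 = √(Δx²+Δy²) = 8.9022

(7.0178, 6.7268, 8.9022)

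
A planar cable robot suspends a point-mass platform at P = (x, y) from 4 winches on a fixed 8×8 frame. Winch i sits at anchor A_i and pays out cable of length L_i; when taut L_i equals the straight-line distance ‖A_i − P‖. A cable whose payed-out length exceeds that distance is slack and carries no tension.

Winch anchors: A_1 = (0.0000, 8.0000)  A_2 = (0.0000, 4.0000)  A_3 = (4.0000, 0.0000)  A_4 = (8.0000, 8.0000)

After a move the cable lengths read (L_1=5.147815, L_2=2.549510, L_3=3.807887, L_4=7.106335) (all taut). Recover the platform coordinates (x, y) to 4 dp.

(2.5000, 3.5000)

expand ‖A_i−P‖²=L_i² and subtract eq 1 (k_i ≔ ‖A_i‖²−L_i²)
k_1 = 0.0000+64.0000−26.5000 = 37.5000
eq1−eq2 → [0.0000  8.0000]·P = 28.0000
eq1−eq3 → [-8.0000  16.0000]·P = 36.0000
eq1−eq4 → [-16.0000  0.0000]·P = -40.0000
2×2 solve → P = (2.5000, 3.5000)
check cable 4: ‖A_4−P‖² = 50.5000 ≈ L_4² = 50.5000 ✓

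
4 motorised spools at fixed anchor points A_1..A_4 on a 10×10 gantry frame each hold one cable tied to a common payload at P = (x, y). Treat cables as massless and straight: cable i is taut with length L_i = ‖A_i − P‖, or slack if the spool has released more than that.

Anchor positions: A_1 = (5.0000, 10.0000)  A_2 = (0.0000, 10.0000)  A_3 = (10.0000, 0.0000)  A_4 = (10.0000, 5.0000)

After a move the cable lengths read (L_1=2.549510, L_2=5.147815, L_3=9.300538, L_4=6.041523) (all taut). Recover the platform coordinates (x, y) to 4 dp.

(4.5000, 7.5000)

each cable: (A_i−P)·(A_i−P) = L_i²; let k_i = ‖A_i‖²−L_i²
k_1 = 25.0000+100.0000−6.5000 = 118.5000
row 1: 10.0000x + 0.0000y = 45.0000  (k_2=73.5000)
row 2: -10.0000x + 20.0000y = 105.0000  (k_3=13.5000)
row 3: -10.0000x + 10.0000y = 30.0000  (k_4=88.5000)
Cramer on rows 1–2 → x = 4.5000, y = 7.5000
check cable 4: ‖A_4−P‖² = 36.5000 ≈ L_4² = 36.5000 ✓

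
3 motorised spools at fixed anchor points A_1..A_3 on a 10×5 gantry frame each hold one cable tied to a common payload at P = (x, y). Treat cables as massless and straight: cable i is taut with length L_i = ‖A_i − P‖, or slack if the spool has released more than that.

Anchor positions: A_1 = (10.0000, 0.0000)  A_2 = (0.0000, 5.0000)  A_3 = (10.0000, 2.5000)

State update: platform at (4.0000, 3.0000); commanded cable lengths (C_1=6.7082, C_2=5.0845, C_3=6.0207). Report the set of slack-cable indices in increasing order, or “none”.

2

cable 1: √((6.0000)²+(-3.0000)²)=6.7082, C_1=6.7082: taut
cable 2: √((-4.0000)²+(2.0000)²)=4.4721, C_2=5.0845: slack
cable 3: √((6.0000)²+(-0.5000)²)=6.0208, C_3=6.0207: taut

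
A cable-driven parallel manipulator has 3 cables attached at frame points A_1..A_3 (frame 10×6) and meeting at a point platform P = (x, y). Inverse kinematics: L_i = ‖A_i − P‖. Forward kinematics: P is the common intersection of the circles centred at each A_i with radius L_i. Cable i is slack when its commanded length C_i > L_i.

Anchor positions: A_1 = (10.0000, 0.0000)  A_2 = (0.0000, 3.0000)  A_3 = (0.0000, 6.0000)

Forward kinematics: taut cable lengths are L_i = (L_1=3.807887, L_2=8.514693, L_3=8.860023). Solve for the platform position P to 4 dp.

each cable: (A_i−P)·(A_i−P) = L_i²; let q_i = ‖A_i‖²−L_i²
q_1 = 100.0000+0.0000−14.5000 = 85.5000
row 1: 20.0000x − 6.0000y = 149.0000  (q_2=-63.5000)
row 2: 20.0000x − 12.0000y = 128.0000  (q_3=-42.5000)
Cramer on rows 1–2 → x = 8.5000, y = 3.5000

(8.5000, 3.5000)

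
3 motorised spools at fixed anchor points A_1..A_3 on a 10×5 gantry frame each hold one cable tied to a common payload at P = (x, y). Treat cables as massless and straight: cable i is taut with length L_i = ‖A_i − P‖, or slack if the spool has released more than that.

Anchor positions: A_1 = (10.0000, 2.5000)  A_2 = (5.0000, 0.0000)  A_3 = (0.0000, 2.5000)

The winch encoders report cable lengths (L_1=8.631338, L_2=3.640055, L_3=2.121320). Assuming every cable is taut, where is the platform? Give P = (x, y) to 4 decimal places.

expand ‖A_i−P‖²=L_i² and subtract eq 1 (q_i ≔ ‖A_i‖²−L_i²)
q_1 = 100.0000+6.2500−74.5000 = 31.7500
eq1−eq2 → [10.0000  5.0000]·P = 20.0000
eq1−eq3 → [20.0000  0.0000]·P = 30.0000
2×2 solve → P = (1.5000, 1.0000)

(1.5000, 1.0000)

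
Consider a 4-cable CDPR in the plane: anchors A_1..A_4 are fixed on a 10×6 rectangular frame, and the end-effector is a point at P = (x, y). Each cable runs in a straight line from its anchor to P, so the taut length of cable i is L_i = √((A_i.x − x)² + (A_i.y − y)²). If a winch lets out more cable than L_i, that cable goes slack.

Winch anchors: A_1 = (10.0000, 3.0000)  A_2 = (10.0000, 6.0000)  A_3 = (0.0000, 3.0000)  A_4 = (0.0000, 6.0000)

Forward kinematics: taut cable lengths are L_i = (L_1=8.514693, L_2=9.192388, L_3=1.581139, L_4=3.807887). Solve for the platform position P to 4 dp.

(1.5000, 2.5000)

each cable: (A_i−P)·(A_i−P) = L_i²; let c_i = ‖A_i‖²−L_i²
c_1 = 100.0000+9.0000−72.5000 = 36.5000
row 1: 0.0000x − 6.0000y = -15.0000  (c_2=51.5000)
row 2: 20.0000x + 0.0000y = 30.0000  (c_3=6.5000)
row 3: 20.0000x − 6.0000y = 15.0000  (c_4=21.5000)
Cramer on rows 1–2 → x = 1.5000, y = 2.5000
check cable 4: ‖A_4−P‖² = 14.5000 ≈ L_4² = 14.5000 ✓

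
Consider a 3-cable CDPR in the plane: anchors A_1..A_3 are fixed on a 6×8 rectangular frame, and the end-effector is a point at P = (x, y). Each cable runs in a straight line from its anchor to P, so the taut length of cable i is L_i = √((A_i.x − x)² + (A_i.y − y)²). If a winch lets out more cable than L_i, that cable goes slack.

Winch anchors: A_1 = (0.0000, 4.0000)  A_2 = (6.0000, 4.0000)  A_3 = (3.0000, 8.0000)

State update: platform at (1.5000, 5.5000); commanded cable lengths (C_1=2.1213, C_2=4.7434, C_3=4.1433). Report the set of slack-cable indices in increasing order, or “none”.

cable 1: L_1 = ‖A_1−P‖ = 2.1213;  C_1 = 2.1213 → taut
cable 2: L_2 = ‖A_2−P‖ = 4.7434;  C_2 = 4.7434 → taut
cable 3: L_3 = ‖A_3−P‖ = 2.9155;  C_3 = 4.1433 → slack

3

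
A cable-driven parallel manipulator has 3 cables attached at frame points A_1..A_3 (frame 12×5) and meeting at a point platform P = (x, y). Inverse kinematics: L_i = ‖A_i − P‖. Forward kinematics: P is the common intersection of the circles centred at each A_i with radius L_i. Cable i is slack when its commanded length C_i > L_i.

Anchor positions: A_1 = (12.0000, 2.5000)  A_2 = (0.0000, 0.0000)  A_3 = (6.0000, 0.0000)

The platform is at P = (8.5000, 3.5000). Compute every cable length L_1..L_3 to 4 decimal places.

cable 1: Δx=3.5000, Δy=-1.0000; L_1 = √(Δx²+Δy²) = 3.6401
cable 2: Δx=-8.5000, Δy=-3.5000; L_2 = √(Δx²+Δy²) = 9.1924
cable 3: Δx=-2.5000, Δy=-3.5000; L_3 = √(Δx²+Δy²) = 4.3012

(3.6401, 9.1924, 4.3012)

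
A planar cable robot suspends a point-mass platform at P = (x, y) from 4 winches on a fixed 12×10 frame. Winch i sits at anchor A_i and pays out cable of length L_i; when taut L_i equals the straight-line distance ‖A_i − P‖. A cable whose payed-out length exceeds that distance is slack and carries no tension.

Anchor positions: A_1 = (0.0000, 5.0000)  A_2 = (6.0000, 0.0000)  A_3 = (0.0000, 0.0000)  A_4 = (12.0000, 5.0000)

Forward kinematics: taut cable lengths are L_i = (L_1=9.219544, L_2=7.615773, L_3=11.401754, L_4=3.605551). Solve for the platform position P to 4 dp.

expand ‖A_i−P‖²=L_i² and subtract eq 1 (q_i ≔ ‖A_i‖²−L_i²)
q_1 = 0.0000+25.0000−85.0000 = -60.0000
eq1−eq2 → [-12.0000  10.0000]·P = -38.0000
eq1−eq3 → [0.0000  10.0000]·P = 70.0000
eq1−eq4 → [-24.0000  0.0000]·P = -216.0000
2×2 solve → P = (9.0000, 7.0000)
check cable 4: ‖A_4−P‖² = 13.0000 ≈ L_4² = 13.0000 ✓

(9.0000, 7.0000)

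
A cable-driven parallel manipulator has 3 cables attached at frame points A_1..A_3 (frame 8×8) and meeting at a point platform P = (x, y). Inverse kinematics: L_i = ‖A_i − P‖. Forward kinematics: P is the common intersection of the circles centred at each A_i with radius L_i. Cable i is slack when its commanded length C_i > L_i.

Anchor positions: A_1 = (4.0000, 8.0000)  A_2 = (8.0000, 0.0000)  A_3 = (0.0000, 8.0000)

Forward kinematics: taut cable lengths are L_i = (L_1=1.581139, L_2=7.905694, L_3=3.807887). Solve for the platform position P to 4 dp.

(3.5000, 6.5000)

circle eqns → linear via eq_j − eq_1; set c_j = A_j·A_j − L_j²
c_1 = 16.0000+64.0000−2.5000 = 77.5000
-8.0000·x + 16.0000·y = c_1−c_2 = 76.0000
8.0000·x + 0.0000·y = c_1−c_3 = 28.0000
solve first two rows → x=3.5000, y=6.5000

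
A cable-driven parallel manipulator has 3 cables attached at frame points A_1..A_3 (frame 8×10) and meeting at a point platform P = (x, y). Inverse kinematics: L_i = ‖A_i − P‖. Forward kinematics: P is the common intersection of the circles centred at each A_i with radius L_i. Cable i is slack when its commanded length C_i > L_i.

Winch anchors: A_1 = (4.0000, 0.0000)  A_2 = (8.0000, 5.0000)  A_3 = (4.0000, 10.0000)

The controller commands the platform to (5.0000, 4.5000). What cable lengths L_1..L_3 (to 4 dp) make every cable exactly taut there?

(4.6098, 3.0414, 5.5902)

L_1 = √((4.0000−5.0000)² + (0.0000−4.5000)²) = 4.6098
L_2 = √((8.0000−5.0000)² + (5.0000−4.5000)²) = 3.0414
L_3 = √((4.0000−5.0000)² + (10.0000−4.5000)²) = 5.5902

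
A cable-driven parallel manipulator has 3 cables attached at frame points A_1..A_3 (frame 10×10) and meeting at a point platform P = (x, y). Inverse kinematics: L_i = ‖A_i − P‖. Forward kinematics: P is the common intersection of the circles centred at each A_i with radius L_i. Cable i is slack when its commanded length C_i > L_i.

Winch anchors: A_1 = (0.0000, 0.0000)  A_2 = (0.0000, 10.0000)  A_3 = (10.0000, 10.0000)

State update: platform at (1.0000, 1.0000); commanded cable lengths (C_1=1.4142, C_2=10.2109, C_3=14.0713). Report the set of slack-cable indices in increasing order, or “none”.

2, 3

i=1: geometric 1.4142 vs commanded 1.4142 ⇒ taut
i=2: geometric 9.0554 vs commanded 10.2109 ⇒ slack
i=3: geometric 12.7279 vs commanded 14.0713 ⇒ slack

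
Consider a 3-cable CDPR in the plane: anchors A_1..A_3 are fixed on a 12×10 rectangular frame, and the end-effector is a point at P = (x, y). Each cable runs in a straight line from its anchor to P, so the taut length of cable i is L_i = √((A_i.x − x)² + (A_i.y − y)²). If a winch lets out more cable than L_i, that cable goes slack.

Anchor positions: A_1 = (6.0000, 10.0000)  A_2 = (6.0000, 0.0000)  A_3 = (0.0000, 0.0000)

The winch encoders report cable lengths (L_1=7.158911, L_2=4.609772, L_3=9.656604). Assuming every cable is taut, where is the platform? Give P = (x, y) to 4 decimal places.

(9.0000, 3.5000)

circle eqns → linear via eq_j − eq_1; set q_j = A_j·A_j − L_j²
q_1 = 36.0000+100.0000−51.2500 = 84.7500
0.0000·x + 20.0000·y = q_1−q_2 = 70.0000
12.0000·x + 20.0000·y = q_1−q_3 = 178.0000
solve first two rows → x=9.0000, y=3.5000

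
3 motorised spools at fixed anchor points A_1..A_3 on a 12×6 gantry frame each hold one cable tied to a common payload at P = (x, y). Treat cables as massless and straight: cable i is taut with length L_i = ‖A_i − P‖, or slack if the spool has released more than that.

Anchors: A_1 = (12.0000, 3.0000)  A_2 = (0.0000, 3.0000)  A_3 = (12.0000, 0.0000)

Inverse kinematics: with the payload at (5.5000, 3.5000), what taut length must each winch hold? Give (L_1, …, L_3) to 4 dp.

cable 1: Δx=6.5000, Δy=-0.5000; L_1 = √(Δx²+Δy²) = 6.5192
cable 2: Δx=-5.5000, Δy=-0.5000; L_2 = √(Δx²+Δy²) = 5.5227
cable 3: Δx=6.5000, Δy=-3.5000; L_3 = √(Δx²+Δy²) = 7.3824

(6.5192, 5.5227, 7.3824)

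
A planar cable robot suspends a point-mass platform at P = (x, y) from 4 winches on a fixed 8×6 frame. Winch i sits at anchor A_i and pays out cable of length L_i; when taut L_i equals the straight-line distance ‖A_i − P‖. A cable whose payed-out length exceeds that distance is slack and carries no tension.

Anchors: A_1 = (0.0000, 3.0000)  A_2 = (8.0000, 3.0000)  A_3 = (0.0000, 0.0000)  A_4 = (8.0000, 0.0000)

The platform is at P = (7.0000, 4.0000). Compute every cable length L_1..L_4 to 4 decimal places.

L_1 = √((0.0000−7.0000)² + (3.0000−4.0000)²) = 7.0711
L_2 = √((8.0000−7.0000)² + (3.0000−4.0000)²) = 1.4142
L_3 = √((0.0000−7.0000)² + (0.0000−4.0000)²) = 8.0623
L_4 = √((8.0000−7.0000)² + (0.0000−4.0000)²) = 4.1231

(7.0711, 1.4142, 8.0623, 4.1231)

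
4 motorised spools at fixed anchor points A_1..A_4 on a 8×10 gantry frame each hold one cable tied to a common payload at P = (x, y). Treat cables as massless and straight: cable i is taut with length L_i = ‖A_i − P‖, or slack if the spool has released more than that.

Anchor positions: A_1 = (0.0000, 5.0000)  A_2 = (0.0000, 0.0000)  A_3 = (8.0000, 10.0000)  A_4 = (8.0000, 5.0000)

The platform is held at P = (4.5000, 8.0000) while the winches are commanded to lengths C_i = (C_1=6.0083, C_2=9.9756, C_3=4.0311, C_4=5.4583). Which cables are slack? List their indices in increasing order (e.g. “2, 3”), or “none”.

i=1: geometric 5.4083 vs commanded 6.0083 ⇒ slack
i=2: geometric 9.1788 vs commanded 9.9756 ⇒ slack
i=3: geometric 4.0311 vs commanded 4.0311 ⇒ taut
i=4: geometric 4.6098 vs commanded 5.4583 ⇒ slack

1, 2, 4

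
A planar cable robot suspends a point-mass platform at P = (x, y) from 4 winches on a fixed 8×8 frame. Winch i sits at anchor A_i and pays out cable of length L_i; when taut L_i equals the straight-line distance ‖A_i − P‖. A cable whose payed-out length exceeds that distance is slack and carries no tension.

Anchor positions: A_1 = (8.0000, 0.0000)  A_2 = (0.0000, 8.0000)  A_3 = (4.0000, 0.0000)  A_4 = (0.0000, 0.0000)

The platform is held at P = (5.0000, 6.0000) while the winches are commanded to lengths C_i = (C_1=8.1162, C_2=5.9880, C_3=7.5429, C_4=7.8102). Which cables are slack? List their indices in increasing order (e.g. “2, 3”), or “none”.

1, 2, 3

i=1: geometric 6.7082 vs commanded 8.1162 ⇒ slack
i=2: geometric 5.3852 vs commanded 5.9880 ⇒ slack
i=3: geometric 6.0828 vs commanded 7.5429 ⇒ slack
i=4: geometric 7.8102 vs commanded 7.8102 ⇒ taut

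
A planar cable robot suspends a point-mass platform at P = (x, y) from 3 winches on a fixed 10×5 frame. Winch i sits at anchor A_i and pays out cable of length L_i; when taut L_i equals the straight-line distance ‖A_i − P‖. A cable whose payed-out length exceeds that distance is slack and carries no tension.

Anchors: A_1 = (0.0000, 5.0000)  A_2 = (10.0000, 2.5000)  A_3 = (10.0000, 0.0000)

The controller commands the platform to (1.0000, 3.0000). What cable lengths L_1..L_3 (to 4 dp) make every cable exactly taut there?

(2.2361, 9.0139, 9.4868)

L_1 = √((0.0000−1.0000)² + (5.0000−3.0000)²) = 2.2361
L_2 = √((10.0000−1.0000)² + (2.5000−3.0000)²) = 9.0139
L_3 = √((10.0000−1.0000)² + (0.0000−3.0000)²) = 9.4868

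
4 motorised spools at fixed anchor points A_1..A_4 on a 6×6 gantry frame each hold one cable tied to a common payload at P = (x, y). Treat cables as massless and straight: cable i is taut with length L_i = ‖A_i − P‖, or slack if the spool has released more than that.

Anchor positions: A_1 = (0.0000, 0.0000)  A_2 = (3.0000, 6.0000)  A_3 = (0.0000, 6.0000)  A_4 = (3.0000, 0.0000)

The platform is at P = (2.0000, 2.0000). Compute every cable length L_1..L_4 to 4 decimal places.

L_1 = √((0.0000−2.0000)² + (0.0000−2.0000)²) = 2.8284
L_2 = √((3.0000−2.0000)² + (6.0000−2.0000)²) = 4.1231
L_3 = √((0.0000−2.0000)² + (6.0000−2.0000)²) = 4.4721
L_4 = √((3.0000−2.0000)² + (0.0000−2.0000)²) = 2.2361

(2.8284, 4.1231, 4.4721, 2.2361)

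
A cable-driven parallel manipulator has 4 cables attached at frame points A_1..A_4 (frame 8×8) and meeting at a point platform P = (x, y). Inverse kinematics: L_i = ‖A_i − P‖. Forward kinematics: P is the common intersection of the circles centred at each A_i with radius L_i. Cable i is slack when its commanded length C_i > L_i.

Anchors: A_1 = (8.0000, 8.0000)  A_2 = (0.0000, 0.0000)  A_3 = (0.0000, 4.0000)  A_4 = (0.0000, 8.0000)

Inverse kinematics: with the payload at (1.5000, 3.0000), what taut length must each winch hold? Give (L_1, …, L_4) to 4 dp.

(8.2006, 3.3541, 1.8028, 5.2202)

L_1: Δ = A_1−P = (6.5000, 5.0000) → ‖Δ‖ = √67.2500 = 8.2006
L_2: Δ = A_2−P = (-1.5000, -3.0000) → ‖Δ‖ = √11.2500 = 3.3541
L_3: Δ = A_3−P = (-1.5000, 1.0000) → ‖Δ‖ = √3.2500 = 1.8028
L_4: Δ = A_4−P = (-1.5000, 5.0000) → ‖Δ‖ = √27.2500 = 5.2202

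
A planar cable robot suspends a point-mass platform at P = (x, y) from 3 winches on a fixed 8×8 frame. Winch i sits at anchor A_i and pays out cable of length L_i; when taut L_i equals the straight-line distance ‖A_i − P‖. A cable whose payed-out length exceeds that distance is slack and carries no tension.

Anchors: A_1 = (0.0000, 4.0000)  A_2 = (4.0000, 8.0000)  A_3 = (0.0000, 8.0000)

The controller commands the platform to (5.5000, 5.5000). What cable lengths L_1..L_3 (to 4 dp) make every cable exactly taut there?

cable 1: Δx=-5.5000, Δy=-1.5000; L_1 = √(Δx²+Δy²) = 5.7009
cable 2: Δx=-1.5000, Δy=2.5000; L_2 = √(Δx²+Δy²) = 2.9155
cable 3: Δx=-5.5000, Δy=2.5000; L_3 = √(Δx²+Δy²) = 6.0415

(5.7009, 2.9155, 6.0415)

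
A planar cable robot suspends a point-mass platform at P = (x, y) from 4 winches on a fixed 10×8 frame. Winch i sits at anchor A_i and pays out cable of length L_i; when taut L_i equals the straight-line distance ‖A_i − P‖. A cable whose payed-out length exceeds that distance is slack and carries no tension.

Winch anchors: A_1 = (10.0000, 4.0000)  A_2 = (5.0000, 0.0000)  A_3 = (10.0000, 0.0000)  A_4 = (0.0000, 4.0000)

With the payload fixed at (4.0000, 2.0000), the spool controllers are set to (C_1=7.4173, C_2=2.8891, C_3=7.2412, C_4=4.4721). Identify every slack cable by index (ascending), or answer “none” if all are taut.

cable 1: L_1 = ‖A_1−P‖ = 6.3246;  C_1 = 7.4173 → slack
cable 2: L_2 = ‖A_2−P‖ = 2.2361;  C_2 = 2.8891 → slack
cable 3: L_3 = ‖A_3−P‖ = 6.3246;  C_3 = 7.2412 → slack
cable 4: L_4 = ‖A_4−P‖ = 4.4721;  C_4 = 4.4721 → taut

1, 2, 3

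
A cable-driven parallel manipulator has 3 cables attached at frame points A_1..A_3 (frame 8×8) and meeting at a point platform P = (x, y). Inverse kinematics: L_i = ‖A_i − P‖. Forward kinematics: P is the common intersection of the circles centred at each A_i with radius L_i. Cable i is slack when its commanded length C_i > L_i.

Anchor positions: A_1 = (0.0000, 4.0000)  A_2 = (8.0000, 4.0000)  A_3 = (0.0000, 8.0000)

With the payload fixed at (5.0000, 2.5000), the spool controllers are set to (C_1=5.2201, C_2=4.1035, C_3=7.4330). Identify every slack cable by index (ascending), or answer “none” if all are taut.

2

cable 1: √((-5.0000)²+(1.5000)²)=5.2202, C_1=5.2201: taut
cable 2: √((3.0000)²+(1.5000)²)=3.3541, C_2=4.1035: slack
cable 3: √((-5.0000)²+(5.5000)²)=7.4330, C_3=7.4330: taut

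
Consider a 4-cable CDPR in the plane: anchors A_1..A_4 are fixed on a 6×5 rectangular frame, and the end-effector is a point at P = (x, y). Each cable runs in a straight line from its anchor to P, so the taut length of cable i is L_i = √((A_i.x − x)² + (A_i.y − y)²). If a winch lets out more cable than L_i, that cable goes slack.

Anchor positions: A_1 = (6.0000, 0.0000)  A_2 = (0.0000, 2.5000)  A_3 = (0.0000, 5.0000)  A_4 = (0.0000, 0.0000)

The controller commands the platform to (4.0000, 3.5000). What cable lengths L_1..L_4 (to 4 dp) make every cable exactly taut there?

(4.0311, 4.1231, 4.2720, 5.3151)

L_1: Δ = A_1−P = (2.0000, -3.5000) → ‖Δ‖ = √16.2500 = 4.0311
L_2: Δ = A_2−P = (-4.0000, -1.0000) → ‖Δ‖ = √17.0000 = 4.1231
L_3: Δ = A_3−P = (-4.0000, 1.5000) → ‖Δ‖ = √18.2500 = 4.2720
L_4: Δ = A_4−P = (-4.0000, -3.5000) → ‖Δ‖ = √28.2500 = 5.3151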